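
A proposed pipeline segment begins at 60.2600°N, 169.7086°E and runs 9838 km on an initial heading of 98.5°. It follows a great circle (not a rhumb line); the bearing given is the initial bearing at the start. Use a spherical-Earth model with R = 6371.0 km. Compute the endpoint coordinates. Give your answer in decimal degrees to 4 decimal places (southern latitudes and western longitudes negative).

latitude -2.8771°, longitude -108.4361°

δ = 9838/6371 = 1.544185 rad (88.4753°).
With φ₁ = 60.2600° = 1.051735 rad and θ = 98.5° = 1.719149 rad:
Destination latitude: φ₂ = arcsin( sin φ₁ cos δ + cos φ₁ sin δ cos θ ) = arcsin(-0.050193) = -2.8771°.
For the longitude increment, Δλ = atan2( sin θ sin δ cos φ₁, cos δ − sin φ₁ sin φ₂ ) = atan2(0.490442, 0.070191) = 81.8553°.
λ₂ = 169.7086° + 81.8553° = 251.5639°, normalized to (−180°, 180°] → -108.4361°.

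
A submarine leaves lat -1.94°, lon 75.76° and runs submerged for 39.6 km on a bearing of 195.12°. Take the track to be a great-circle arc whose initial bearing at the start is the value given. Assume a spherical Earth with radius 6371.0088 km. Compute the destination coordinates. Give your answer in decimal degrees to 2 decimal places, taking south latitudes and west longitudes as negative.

Central angle δ = d/R = 0.006216 rad.
With φ₁ = -1.94° = -0.033859 rad and θ = 195.12° = 3.405486 rad:
sin φ₂ = sin φ₁ cos δ + cos φ₁ sin δ cos θ = (-0.033853)(0.999981) + (0.999427)(0.006216)(-0.965382) = -0.039849
φ₂ = asin(-0.039849) = -0.039860 rad = -2.28°.
For the longitude increment, Δλ = atan2( sin θ sin δ cos φ₁, cos δ − sin φ₁ sin φ₂ ) = atan2(-0.001620, 0.998632) = -0.09°.
λ₂ = 75.76° + -0.09° = 75.67°.

latitude -2.28°, longitude 75.67°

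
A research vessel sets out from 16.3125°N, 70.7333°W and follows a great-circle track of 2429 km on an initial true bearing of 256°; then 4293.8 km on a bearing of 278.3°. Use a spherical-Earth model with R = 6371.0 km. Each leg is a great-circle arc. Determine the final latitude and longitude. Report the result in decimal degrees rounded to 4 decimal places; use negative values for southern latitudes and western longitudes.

Apply the spherical direct solution leg by leg, carrying full precision between legs.
Leg 1: from (16.3125°, -70.7333°), δ = 2429/6371 = 0.381259 rad, θ = 256° → φ = 10.0388°, λ = -92.2425°.
Leg 2: from (10.0388°, -92.2425°), δ = 4293.8/6371 = 0.673960 rad, θ = 278.3° → φ = 12.9978°, λ = -131.5725°.

latitude 12.9978°, longitude -131.5725°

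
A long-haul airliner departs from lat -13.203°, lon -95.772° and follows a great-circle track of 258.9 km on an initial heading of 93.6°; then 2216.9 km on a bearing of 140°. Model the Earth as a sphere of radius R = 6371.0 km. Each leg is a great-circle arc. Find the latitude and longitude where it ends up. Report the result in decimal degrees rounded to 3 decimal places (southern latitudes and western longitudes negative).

Apply the spherical direct solution leg by leg, carrying full precision between legs.
Leg 1: from (-13.203°, -95.772°), δ = 258.9/6371 = 0.040637 rad, θ = 93.6° → φ = -13.338°, λ = -93.384°.
Leg 2: from (-13.338°, -93.384°), δ = 2216.9/6371 = 0.347967 rad, θ = 140° → φ = -28.102°, λ = -78.997°.

latitude -28.102°, longitude -78.997°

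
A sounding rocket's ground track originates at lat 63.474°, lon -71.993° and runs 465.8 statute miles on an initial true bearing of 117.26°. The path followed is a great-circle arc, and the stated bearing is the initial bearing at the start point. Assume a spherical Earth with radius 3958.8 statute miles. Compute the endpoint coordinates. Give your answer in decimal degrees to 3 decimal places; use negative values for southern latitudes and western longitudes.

δ = 465.8/3958.8 = 0.117662 rad (6.7415°).
Start latitude φ₁ = 1.107830 rad; initial bearing θ = 2.046573 rad.
Destination latitude: φ₂ = arcsin( sin φ₁ cos δ + cos φ₁ sin δ cos θ ) = arcsin(0.864532) = 59.829°.
Δλ = atan2( sin θ sin δ cos φ₁ , cos δ − sin φ₁ sin φ₂ ) = atan2(0.046604, 0.219561) = 0.209157 rad = 11.984°.
λ₂ = λ₁ + Δλ = -60.009°.

latitude 59.829°, longitude -60.009°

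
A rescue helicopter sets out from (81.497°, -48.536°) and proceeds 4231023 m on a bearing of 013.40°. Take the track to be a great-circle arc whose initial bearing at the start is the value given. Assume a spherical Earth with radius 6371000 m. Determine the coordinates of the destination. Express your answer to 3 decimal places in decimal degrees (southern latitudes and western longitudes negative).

Angular distance δ = d/R = 4231023 / 6371000 = 0.664107 rad.
Converting: φ₁ = 1.422391 rad, θ = 0.233874 rad.
sin φ₂ = sin φ₁ cos δ + cos φ₁ sin δ cos θ = (0.989008)(0.787468) + (0.147861)(0.616356)(0.972776) = 0.867466
φ₂ = asin(0.867466) = 1.050086 rad = 60.166°.
Then Δλ = atan2(0.021120, -0.070463) = 2.850378 rad, from sin θ sin δ cos φ₁ over cos δ − sin φ₁ sin φ₂.
λ₂ = λ₁ + Δλ = 114.779°.

latitude 60.166°, longitude 114.779°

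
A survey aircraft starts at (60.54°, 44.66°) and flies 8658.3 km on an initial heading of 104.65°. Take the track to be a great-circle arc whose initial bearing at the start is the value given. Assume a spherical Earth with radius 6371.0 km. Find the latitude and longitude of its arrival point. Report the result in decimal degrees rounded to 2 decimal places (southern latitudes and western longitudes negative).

latitude 3.52°, longitude 116.04°

The arc subtends δ = 8658.3/6371 = 1.359017 rad at the centre.
Start latitude φ₁ = 1.056622 rad; initial bearing θ = 1.826487 rad.
Applying the spherical law of cosines for sides, sin φ₂ = sin φ₁ cos δ + cos φ₁ sin δ cos θ = 0.061412, so φ₂ = 3.52°.
Δλ = atan2( sin θ sin δ cos φ₁ , cos δ − sin φ₁ sin φ₂ ) = atan2(0.465196, 0.156728) = 1.245833 rad = 71.38°.
λ₂ = 44.66° + 71.38° = 116.04°.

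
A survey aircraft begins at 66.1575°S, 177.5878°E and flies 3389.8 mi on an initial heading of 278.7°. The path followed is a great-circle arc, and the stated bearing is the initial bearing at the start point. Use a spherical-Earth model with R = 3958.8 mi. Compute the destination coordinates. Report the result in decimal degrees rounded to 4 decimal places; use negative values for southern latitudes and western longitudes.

latitude -33.5835°, longitude 113.9085°

δ = 3389.8/3958.8 = 0.856270 rad (49.0606°).
Converting: φ₁ = -1.154666 rad, θ = 4.864233 rad.
sin φ₂ = sin φ₁ cos δ + cos φ₁ sin δ cos θ = (-0.914660)(0.655260) + (0.404224)(0.755403)(0.151261) = -0.553152
φ₂ = asin(-0.553152) = -0.586143 rad = -33.5835°.
Δλ = atan2( sin θ sin δ cos φ₁ , cos δ − sin φ₁ sin φ₂ ) = atan2(-0.301839, 0.149314) = -1.111414 rad = -63.6793°.
λ₂ = λ₁ + Δλ = 113.9085°.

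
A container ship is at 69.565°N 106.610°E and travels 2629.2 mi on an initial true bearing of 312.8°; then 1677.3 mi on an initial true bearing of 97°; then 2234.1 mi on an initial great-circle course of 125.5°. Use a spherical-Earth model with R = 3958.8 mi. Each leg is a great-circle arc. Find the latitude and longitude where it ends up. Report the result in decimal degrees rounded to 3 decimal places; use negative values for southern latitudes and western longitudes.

latitude 27.892°, longitude 72.511°

Apply the spherical direct solution leg by leg, carrying full precision between legs.
Leg 1: from (69.565°, 106.610°), δ = 2629.2/3958.8 = 0.664141 rad, θ = 312.8° → φ = 62.142°, λ = 2.045°.
Leg 2: from (62.142°, 2.045°), δ = 1677.3/3958.8 = 0.423689 rad, θ = 97° → φ = 51.492°, λ = 42.995°.
Leg 3: from (51.492°, 42.995°), δ = 2234.1/3958.8 = 0.564338 rad, θ = 125.5° → φ = 27.892°, λ = 72.511°.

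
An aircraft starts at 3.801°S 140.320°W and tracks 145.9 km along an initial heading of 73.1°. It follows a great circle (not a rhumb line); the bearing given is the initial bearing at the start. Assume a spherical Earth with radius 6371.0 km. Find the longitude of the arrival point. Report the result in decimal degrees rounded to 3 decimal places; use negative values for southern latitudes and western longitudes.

The arc subtends δ = 145.9/6371 = 0.022901 rad at the centre.
Start latitude φ₁ = -0.066340 rad; initial bearing θ = 1.275836 rad.
sin φ₂ = sin φ₁ cos δ + cos φ₁ sin δ cos θ = (-0.066291)(0.999738) + (0.997800)(0.022899)(0.290702) = -0.059632
φ₂ = asin(-0.059632) = -0.059667 rad = -3.419°.
Then Δλ = atan2(0.021862, 0.995785) = 0.021951 rad, from sin θ sin δ cos φ₁ over cos δ − sin φ₁ sin φ₂.
λ₂ = λ₁ + Δλ = -139.062°.

longitude -139.062°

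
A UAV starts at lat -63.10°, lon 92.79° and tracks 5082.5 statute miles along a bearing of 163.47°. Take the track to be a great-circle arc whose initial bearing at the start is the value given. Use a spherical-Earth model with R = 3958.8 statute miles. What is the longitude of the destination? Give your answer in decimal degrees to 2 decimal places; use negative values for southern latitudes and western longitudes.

longitude -108.73°

Angular distance δ = d/R = 5082.5 / 3958.8 = 1.283849 rad.
Converting: φ₁ = -1.101303 rad, θ = 2.853090 rad.
Destination latitude: φ₂ = arcsin( sin φ₁ cos δ + cos φ₁ sin δ cos θ ) = arcsin(-0.668403) = -41.94°.
Δλ = atan2( sin θ sin δ cos φ₁ , cos δ − sin φ₁ sin φ₂ ) = atan2(0.123462, -0.313054) = 2.765941 rad = 158.48°.
λ₂ = 92.79° + 158.48° = 251.27°, normalized to (−180°, 180°] → -108.73°.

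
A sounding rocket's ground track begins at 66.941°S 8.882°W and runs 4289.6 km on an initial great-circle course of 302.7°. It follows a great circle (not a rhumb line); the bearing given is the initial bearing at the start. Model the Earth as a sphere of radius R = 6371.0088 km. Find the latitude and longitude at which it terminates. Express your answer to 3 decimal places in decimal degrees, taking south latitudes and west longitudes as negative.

δ = 4289.6/6371.0088 = 0.673300 rad (38.5772°).
Start latitude φ₁ = -1.168341 rad; initial bearing θ = 5.283112 rad.
sin φ₂ = sin φ₁ cos δ + cos φ₁ sin δ cos θ = (-0.920102)(0.781768) + (0.391679)(0.623569)(0.540240) = -0.587359
φ₂ = asin(-0.587359) = -0.627792 rad = -35.970°.
For the longitude increment, Δλ = atan2( sin θ sin δ cos φ₁, cos δ − sin φ₁ sin φ₂ ) = atan2(-0.205530, 0.241338) = -40.419°.
λ₂ = λ₁ + Δλ = -49.301°.

latitude -35.970°, longitude -49.301°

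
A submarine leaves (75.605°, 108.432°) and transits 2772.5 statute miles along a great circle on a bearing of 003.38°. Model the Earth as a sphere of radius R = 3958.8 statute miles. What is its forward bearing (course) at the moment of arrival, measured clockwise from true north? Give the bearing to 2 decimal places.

Angular distance δ = d/R = 2772.5 / 3958.8 = 0.700338 rad.
Converting: φ₁ = 1.319556 rad, θ = 0.058992 rad.
Applying the spherical law of cosines for sides, sin φ₂ = sin φ₁ cos δ + cos φ₁ sin δ cos θ = 0.900560, so φ₂ = 64.232°.
For the longitude increment, Δλ = atan2( sin θ sin δ cos φ₁, cos δ − sin φ₁ sin φ₂ ) = atan2(0.009446, -0.107663) = 174.986°.
λ₂ = 108.432° + 174.986° = 283.418°, normalized to (−180°, 180°] → -76.582°.
The forward bearing on arrival equals the back-azimuth from the destination plus 180°.
Back-azimuth from P₂ (64.23°, -76.58°) to P₁ (75.61°, 108.43°), with Δλ' = λ₁ − λ₂ = 185.01°: atan2( sin Δλ' cos φ₁ , cos φ₂ sin φ₁ − sin φ₂ cos φ₁ cos Δλ' ) = 358.07°.
Final bearing = (358.07° + 180°) mod 360° = 178.07°.

final bearing 178.07°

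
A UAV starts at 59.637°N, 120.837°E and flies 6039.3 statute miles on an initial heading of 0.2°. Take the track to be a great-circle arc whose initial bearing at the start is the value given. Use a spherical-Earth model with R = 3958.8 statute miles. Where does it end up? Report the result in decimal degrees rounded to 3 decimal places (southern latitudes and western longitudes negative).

The arc subtends δ = 6039.3/3958.8 = 1.525538 rad at the centre.
Converting: φ₁ = 1.040862 rad, θ = 0.003491 rad.
sin φ₂ = sin φ₁ cos δ + cos φ₁ sin δ cos θ = (0.862840)(0.045243) + (0.505477)(0.998976)(0.999994) = 0.543993
φ₂ = asin(0.543993) = 0.575189 rad = 32.956°.
Δλ = atan2( sin θ sin δ cos φ₁ , cos δ − sin φ₁ sin φ₂ ) = atan2(0.001763, -0.424137) = 3.137437 rad = 179.762°.
λ₂ = 120.837° + 179.762° = 300.599°, normalized to (−180°, 180°] → -59.401°.

latitude 32.956°, longitude -59.401°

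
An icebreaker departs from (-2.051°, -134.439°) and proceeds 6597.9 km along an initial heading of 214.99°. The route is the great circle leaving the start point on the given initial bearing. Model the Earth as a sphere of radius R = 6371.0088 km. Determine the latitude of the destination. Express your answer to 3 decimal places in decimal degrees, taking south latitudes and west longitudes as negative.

latitude -46.261°

δ = 6597.9/6371.0088 = 1.035613 rad (59.3363°).
With φ₁ = -2.051° = -0.035797 rad and θ = 214.99° = 3.752283 rad:
Destination latitude: φ₂ = arcsin( sin φ₁ cos δ + cos φ₁ sin δ cos θ ) = arcsin(-0.722501) = -46.261°.
Δλ = atan2( sin θ sin δ cos φ₁ , cos δ − sin φ₁ sin φ₂ ) = atan2(-0.492937, 0.484141) = -0.794400 rad = -45.516°.
λ₂ = -134.439° + -45.516° = -179.955°.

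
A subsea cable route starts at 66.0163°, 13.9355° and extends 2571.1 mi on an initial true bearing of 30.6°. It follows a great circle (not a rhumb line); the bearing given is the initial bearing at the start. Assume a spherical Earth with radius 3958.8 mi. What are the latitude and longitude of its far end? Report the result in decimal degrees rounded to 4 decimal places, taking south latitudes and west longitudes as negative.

latitude 69.9235°, longitude 130.1951°

δ = 2571.1/3958.8 = 0.649464 rad (37.2116°).
Converting: φ₁ = 1.152202 rad, θ = 0.534071 rad.
Destination latitude: φ₂ = arcsin( sin φ₁ cos δ + cos φ₁ sin δ cos θ ) = arcsin(0.939235) = 69.9235°.
Δλ = atan2( sin θ sin δ cos φ₁ , cos δ − sin φ₁ sin φ₂ ) = atan2(0.125133, -0.061735) = 2.029113 rad = 116.2596°.
Hence λ₂ = 13.9355° + 116.2596° = 130.1951°.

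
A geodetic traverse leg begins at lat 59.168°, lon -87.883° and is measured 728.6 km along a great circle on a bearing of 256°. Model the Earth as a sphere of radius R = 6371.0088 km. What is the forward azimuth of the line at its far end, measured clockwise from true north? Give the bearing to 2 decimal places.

final bearing 246.02°

The arc subtends δ = 728.6/6371.0088 = 0.114362 rad at the centre.
Start latitude φ₁ = 1.032676 rad; initial bearing θ = 4.468043 rad.
Applying the spherical law of cosines for sides, sin φ₂ = sin φ₁ cos δ + cos φ₁ sin δ cos θ = 0.838916, so φ₂ = 57.026°.
For the longitude increment, Δλ = atan2( sin θ sin δ cos φ₁, cos δ − sin φ₁ sin φ₂ ) = atan2(-0.056748, 0.273113) = -11.738°.
Hence λ₂ = -87.883° + -11.738° = -99.621°.
The forward bearing on arrival equals the back-azimuth from the destination plus 180°.
Back-azimuth from P₂ (57.03°, -99.62°) to P₁ (59.17°, -87.88°), with Δλ' = λ₁ − λ₂ = 11.74°: atan2( sin Δλ' cos φ₁ , cos φ₂ sin φ₁ − sin φ₂ cos φ₁ cos Δλ' ) = 66.02°.
Final bearing = (66.02° + 180°) mod 360° = 246.02°.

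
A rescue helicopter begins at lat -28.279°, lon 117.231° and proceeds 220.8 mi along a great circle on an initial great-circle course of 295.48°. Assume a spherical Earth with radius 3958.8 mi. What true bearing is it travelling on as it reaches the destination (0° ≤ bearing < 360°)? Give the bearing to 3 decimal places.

final bearing 296.977°

The arc subtends δ = 220.8/3958.8 = 0.055774 rad at the centre.
Start latitude φ₁ = -0.493562 rad; initial bearing θ = 5.157099 rad.
Applying the spherical law of cosines for sides, sin φ₂ = sin φ₁ cos δ + cos φ₁ sin δ cos θ = -0.451909, so φ₂ = -26.866°.
For the longitude increment, Δλ = atan2( sin θ sin δ cos φ₁, cos δ − sin φ₁ sin φ₂ ) = atan2(-0.044317, 0.784346) = -3.234°.
λ₂ = 117.231° + -3.234° = 113.997°.
The forward bearing on arrival equals the back-azimuth from the destination plus 180°.
Back-azimuth from P₂ (-26.866°, 113.997°) to P₁ (-28.279°, 117.231°), with Δλ' = λ₁ − λ₂ = 3.234°: atan2( sin Δλ' cos φ₁ , cos φ₂ sin φ₁ − sin φ₂ cos φ₁ cos Δλ' ) = 116.977°.
Final bearing = (116.977° + 180°) mod 360° = 296.977°.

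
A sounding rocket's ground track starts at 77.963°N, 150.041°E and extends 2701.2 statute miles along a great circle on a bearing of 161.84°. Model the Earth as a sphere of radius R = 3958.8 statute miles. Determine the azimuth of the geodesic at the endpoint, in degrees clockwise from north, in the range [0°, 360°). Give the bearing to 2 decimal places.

Central angle δ = d/R = 0.682328 rad.
Start latitude φ₁ = 1.360711 rad; initial bearing θ = 2.824641 rad.
sin φ₂ = sin φ₁ cos δ + cos φ₁ sin δ cos θ = (0.978013)(0.776107) + (0.208543)(0.630601)(-0.950190) = 0.634085
φ₂ = asin(0.634085) = 0.686825 rad = 39.352°.
For the longitude increment, Δλ = atan2( sin θ sin δ cos φ₁, cos δ − sin φ₁ sin φ₂ ) = atan2(0.040987, 0.155963) = 14.724°.
Hence λ₂ = 150.041° + 14.724° = 164.765°.
The forward bearing on arrival equals the back-azimuth from the destination plus 180°.
Back-azimuth from P₂ (39.35°, 164.77°) to P₁ (77.96°, 150.04°), with Δλ' = λ₁ − λ₂ = -14.72°: atan2( sin Δλ' cos φ₁ , cos φ₂ sin φ₁ − sin φ₂ cos φ₁ cos Δλ' ) = 355.18°.
Final bearing = (355.18° + 180°) mod 360° = 175.18°.

final bearing 175.18°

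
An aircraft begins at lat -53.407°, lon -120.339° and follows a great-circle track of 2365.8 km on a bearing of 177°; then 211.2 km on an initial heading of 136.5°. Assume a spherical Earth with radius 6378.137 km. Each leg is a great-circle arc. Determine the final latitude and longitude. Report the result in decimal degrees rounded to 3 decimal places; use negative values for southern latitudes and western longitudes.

latitude -75.912°, longitude -110.871°

Apply the spherical direct solution leg by leg, carrying full precision between legs.
Leg 1: from (-53.407°, -120.339°), δ = 2365.8/6378.137 = 0.370923 rad, θ = 177° → φ = -74.595°, λ = -116.244°.
Leg 2: from (-74.595°, -116.244°), δ = 211.2/6378.137 = 0.033113 rad, θ = 136.5° → φ = -75.912°, λ = -110.871°.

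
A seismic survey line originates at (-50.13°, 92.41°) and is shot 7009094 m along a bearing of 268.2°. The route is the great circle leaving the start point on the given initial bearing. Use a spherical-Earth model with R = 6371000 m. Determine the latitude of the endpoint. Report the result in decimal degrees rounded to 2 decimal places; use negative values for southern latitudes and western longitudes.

latitude -21.47°

Central angle δ = d/R = 1.100156 rad.
Converting: φ₁ = -0.874934 rad, θ = 4.680973 rad.
Destination latitude: φ₂ = arcsin( sin φ₁ cos δ + cos φ₁ sin δ cos θ ) = arcsin(-0.365975) = -21.47°.
Δλ = atan2( sin θ sin δ cos φ₁ , cos δ − sin φ₁ sin φ₂ ) = atan2(-0.571070, 0.172571) = -1.277333 rad = -73.19°.
Hence λ₂ = 92.41° + -73.19° = 19.22°.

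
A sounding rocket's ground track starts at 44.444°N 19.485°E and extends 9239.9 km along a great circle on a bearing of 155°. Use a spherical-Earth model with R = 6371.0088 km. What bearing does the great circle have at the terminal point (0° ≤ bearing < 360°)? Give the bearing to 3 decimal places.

final bearing 158.676°

The arc subtends δ = 9239.9/6371.0088 = 1.450304 rad at the centre.
Start latitude φ₁ = 0.775694 rad; initial bearing θ = 2.705260 rad.
Applying the spherical law of cosines for sides, sin φ₂ = sin φ₁ cos δ + cos φ₁ sin δ cos θ = -0.558188, so φ₂ = -33.931°.
Then Δλ = atan2(0.299534, 0.511050) = 0.530148 rad, from sin θ sin δ cos φ₁ over cos δ − sin φ₁ sin φ₂.
Hence λ₂ = 19.485° + 30.375° = 49.860°.
The forward bearing on arrival equals the back-azimuth from the destination plus 180°.
Back-azimuth from P₂ (-33.931°, 49.860°) to P₁ (44.444°, 19.485°), with Δλ' = λ₁ − λ₂ = -30.375°: atan2( sin Δλ' cos φ₁ , cos φ₂ sin φ₁ − sin φ₂ cos φ₁ cos Δλ' ) = 338.676°.
Final bearing = (338.676° + 180°) mod 360° = 158.676°.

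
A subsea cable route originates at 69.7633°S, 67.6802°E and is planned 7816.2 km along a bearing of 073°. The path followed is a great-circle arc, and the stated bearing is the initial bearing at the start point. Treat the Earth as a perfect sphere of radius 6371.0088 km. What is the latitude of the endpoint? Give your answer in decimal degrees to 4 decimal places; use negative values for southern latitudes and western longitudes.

latitude -12.7791°

δ = 7816.2/6371.0088 = 1.226839 rad (70.2927°).
With φ₁ = -69.7633° = -1.217599 rad and θ = 73° = 1.274090 rad:
sin φ₂ = sin φ₁ cos δ + cos φ₁ sin δ cos θ = (-0.938272)(0.337216) + (0.345899)(0.941427)(0.292372) = -0.221192
φ₂ = asin(-0.221192) = -0.223037 rad = -12.7791°.
Then Δλ = atan2(0.311410, 0.129677) = 1.176216 rad, from sin θ sin δ cos φ₁ over cos δ − sin φ₁ sin φ₂.
Hence λ₂ = 67.6802° + 67.3922° = 135.0724°.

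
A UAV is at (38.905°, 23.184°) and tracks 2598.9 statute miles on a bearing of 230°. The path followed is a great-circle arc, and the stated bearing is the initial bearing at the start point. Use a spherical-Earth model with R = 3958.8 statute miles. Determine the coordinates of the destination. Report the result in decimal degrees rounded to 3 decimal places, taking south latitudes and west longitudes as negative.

Angular distance δ = d/R = 2598.9 / 3958.8 = 0.656487 rad.
With φ₁ = 38.905° = 0.679020 rad and θ = 230° = 4.014257 rad:
Applying the spherical law of cosines for sides, sin φ₂ = sin φ₁ cos δ + cos φ₁ sin δ cos θ = 0.192192, so φ₂ = 11.081°.
For the longitude increment, Δλ = atan2( sin θ sin δ cos φ₁, cos δ − sin φ₁ sin φ₂ ) = atan2(-0.363839, 0.671439) = -28.452°.
Hence λ₂ = 23.184° + -28.452° = -5.268°.

latitude 11.081°, longitude -5.268°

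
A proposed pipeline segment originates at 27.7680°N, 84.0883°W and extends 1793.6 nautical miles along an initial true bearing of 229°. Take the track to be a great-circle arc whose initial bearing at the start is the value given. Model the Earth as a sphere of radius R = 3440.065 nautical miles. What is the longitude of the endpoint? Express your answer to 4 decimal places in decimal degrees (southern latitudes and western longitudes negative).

δ = 1793.6/3440.065 = 0.521385 rad (29.8732°).
With φ₁ = 27.7680° = 0.484643 rad and θ = 229° = 3.996804 rad:
Destination latitude: φ₂ = arcsin( sin φ₁ cos δ + cos φ₁ sin δ cos θ ) = arcsin(0.114849) = 6.5949°.
Δλ = atan2( sin θ sin δ cos φ₁ , cos δ − sin φ₁ sin φ₂ ) = atan2(-0.332618, 0.813623) = -0.388079 rad = -22.2353°.
λ₂ = λ₁ + Δλ = -106.3236°.

longitude -106.3236°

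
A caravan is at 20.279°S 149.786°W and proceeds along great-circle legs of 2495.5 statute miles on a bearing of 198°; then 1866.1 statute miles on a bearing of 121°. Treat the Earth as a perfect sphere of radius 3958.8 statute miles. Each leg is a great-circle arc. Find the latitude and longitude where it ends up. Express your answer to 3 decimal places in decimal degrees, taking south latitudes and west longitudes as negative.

Apply the spherical direct solution leg by leg, carrying full precision between legs.
Leg 1: from (-20.279°, -149.786°), δ = 2495.5/3958.8 = 0.630368 rad, θ = 198° → φ = -53.690°, λ = -167.701°.
Leg 2: from (-53.690°, -167.701°), δ = 1866.1/3958.8 = 0.471380 rad, θ = 121° → φ = -58.919°, λ = -118.762°.

latitude -58.919°, longitude -118.762°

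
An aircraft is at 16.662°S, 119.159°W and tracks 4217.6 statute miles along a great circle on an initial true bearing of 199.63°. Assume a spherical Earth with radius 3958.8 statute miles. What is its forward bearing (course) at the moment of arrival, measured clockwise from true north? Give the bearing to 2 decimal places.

Angular distance δ = d/R = 4217.6 / 3958.8 = 1.065373 rad.
Start latitude φ₁ = -0.290807 rad; initial bearing θ = 3.484201 rad.
sin φ₂ = sin φ₁ cos δ + cos φ₁ sin δ cos θ = (-0.286725)(0.484178) + (0.958013)(0.874970)(-0.941882) = -0.928342
φ₂ = asin(-0.928342) = -1.189926 rad = -68.178°.
Then Δλ = atan2(-0.281600, 0.217999) = -0.912022 rad, from sin θ sin δ cos φ₁ over cos δ − sin φ₁ sin φ₂.
Hence λ₂ = -119.159° + -52.255° = -171.414°.
The forward bearing on arrival equals the back-azimuth from the destination plus 180°.
Back-azimuth from P₂ (-68.18°, -171.41°) to P₁ (-16.66°, -119.16°), with Δλ' = λ₁ − λ₂ = 52.25°: atan2( sin Δλ' cos φ₁ , cos φ₂ sin φ₁ − sin φ₂ cos φ₁ cos Δλ' ) = 59.97°.
Final bearing = (59.97° + 180°) mod 360° = 239.97°.

final bearing 239.97°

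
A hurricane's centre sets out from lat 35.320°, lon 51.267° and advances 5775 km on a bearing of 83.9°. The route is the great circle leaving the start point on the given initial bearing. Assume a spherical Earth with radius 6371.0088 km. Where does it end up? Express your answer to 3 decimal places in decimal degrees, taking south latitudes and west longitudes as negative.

latitude 25.133°, longitude 111.119°

Central angle δ = d/R = 0.906450 rad.
Start latitude φ₁ = 0.616450 rad; initial bearing θ = 1.464331 rad.
Destination latitude: φ₂ = arcsin( sin φ₁ cos δ + cos φ₁ sin δ cos θ ) = arcsin(0.424715) = 25.133°.
For the longitude increment, Δλ = atan2( sin θ sin δ cos φ₁, cos δ − sin φ₁ sin φ₂ ) = atan2(0.638765, 0.370999) = 59.852°.
Hence λ₂ = 51.267° + 59.852° = 111.119°.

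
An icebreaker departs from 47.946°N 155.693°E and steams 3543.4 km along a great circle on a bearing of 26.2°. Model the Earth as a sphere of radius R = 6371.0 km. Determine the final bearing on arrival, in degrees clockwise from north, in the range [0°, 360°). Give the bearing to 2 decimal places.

final bearing 68.18°

Angular distance δ = d/R = 3543.4 / 6371 = 0.556176 rad.
Start latitude φ₁ = 0.836816 rad; initial bearing θ = 0.457276 rad.
Applying the spherical law of cosines for sides, sin φ₂ = sin φ₁ cos δ + cos φ₁ sin δ cos θ = 0.947902, so φ₂ = 71.424°.
Then Δλ = atan2(0.156131, 0.145450) = 0.820800 rad, from sin θ sin δ cos φ₁ over cos δ − sin φ₁ sin φ₂.
λ₂ = 155.693° + 47.028° = 202.721°, normalized to (−180°, 180°] → -157.279°.
The forward bearing on arrival equals the back-azimuth from the destination plus 180°.
Back-azimuth from P₂ (71.42°, -157.28°) to P₁ (47.95°, 155.69°), with Δλ' = λ₁ − λ₂ = 312.97°: atan2( sin Δλ' cos φ₁ , cos φ₂ sin φ₁ − sin φ₂ cos φ₁ cos Δλ' ) = 248.18°.
Final bearing = (248.18° + 180°) mod 360° = 68.18°.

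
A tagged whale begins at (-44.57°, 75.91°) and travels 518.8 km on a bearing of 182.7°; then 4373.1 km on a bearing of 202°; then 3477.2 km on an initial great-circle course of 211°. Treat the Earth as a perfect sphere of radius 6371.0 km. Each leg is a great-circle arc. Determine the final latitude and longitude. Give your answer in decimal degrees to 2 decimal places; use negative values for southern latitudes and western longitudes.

latitude -69.66°, longitude -129.93°

Apply the spherical direct solution leg by leg, carrying full precision between legs.
Leg 1: from (-44.57°, 75.91°), δ = 518.8/6371 = 0.081431 rad, θ = 182.7° → φ = -49.23°, λ = 75.57°.
Leg 2: from (-49.23°, 75.57°), δ = 4373.1/6371 = 0.686407 rad, θ = 202° → φ = -75.82°, λ = -0.22°.
Leg 3: from (-75.82°, -0.22°), δ = 3477.2/6371 = 0.545786 rad, θ = 211° → φ = -69.66°, λ = -129.93°.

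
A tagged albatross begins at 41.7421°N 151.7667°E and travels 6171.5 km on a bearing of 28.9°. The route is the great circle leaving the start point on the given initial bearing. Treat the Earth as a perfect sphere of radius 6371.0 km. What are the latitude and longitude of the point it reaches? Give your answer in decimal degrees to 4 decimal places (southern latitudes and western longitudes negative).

latitude 66.2680°, longitude -109.9821°

Central angle δ = d/R = 0.968686 rad.
With φ₁ = 41.7421° = 0.728537 rad and θ = 28.9° = 0.504400 rad:
sin φ₂ = sin φ₁ cos δ + cos φ₁ sin δ cos θ = (0.665779)(0.566383) + (0.746149)(0.824142)(0.875465) = 0.915438
φ₂ = asin(0.915438) = 1.156594 rad = 66.2680°.
Then Δλ = atan2(0.297186, -0.043096) = 1.714807 rad, from sin θ sin δ cos φ₁ over cos δ − sin φ₁ sin φ₂.
λ₂ = 151.7667° + 98.2512° = 250.0179°, normalized to (−180°, 180°] → -109.9821°.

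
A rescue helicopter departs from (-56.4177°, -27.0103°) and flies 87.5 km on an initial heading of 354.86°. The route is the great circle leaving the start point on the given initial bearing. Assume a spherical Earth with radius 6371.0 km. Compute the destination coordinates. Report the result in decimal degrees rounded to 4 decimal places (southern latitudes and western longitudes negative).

latitude -55.6339°, longitude -27.1352°

The arc subtends δ = 87.5/6371 = 0.013734 rad at the centre.
Start latitude φ₁ = -0.984675 rad; initial bearing θ = 6.193475 rad.
Applying the spherical law of cosines for sides, sin φ₂ = sin φ₁ cos δ + cos φ₁ sin δ cos θ = -0.825448, so φ₂ = -55.6339°.
Then Δλ = atan2(-0.000681, 0.312232) = -0.002180 rad, from sin θ sin δ cos φ₁ over cos δ − sin φ₁ sin φ₂.
λ₂ = -27.0103° + -0.1249° = -27.1352°.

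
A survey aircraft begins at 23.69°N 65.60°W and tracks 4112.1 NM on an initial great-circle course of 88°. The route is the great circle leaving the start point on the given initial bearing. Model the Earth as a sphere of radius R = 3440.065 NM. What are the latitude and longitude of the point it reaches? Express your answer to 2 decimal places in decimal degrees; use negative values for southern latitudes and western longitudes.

latitude 10.20°, longitude 5.26°

δ = 4112.1/3440.065 = 1.195355 rad (68.4888°).
Start latitude φ₁ = 0.413468 rad; initial bearing θ = 1.535890 rad.
Destination latitude: φ₂ = arcsin( sin φ₁ cos δ + cos φ₁ sin δ cos θ ) = arcsin(0.177061) = 10.20°.
For the longitude increment, Δλ = atan2( sin θ sin δ cos φ₁, cos δ − sin φ₁ sin φ₂ ) = atan2(0.851429, 0.295542) = 70.86°.
Hence λ₂ = -65.60° + 70.86° = 5.26°.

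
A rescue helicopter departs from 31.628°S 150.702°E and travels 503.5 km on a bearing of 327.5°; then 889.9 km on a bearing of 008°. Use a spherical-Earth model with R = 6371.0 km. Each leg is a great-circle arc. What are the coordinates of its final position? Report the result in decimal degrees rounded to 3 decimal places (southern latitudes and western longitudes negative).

latitude -19.850°, longitude 149.134°

Apply the spherical direct solution leg by leg, carrying full precision between legs.
Leg 1: from (-31.628°, 150.702°), δ = 503.5/6371 = 0.079030 rad, θ = 327.5° → φ = -27.780°, λ = 147.954°.
Leg 2: from (-27.780°, 147.954°), δ = 889.9/6371 = 0.139680 rad, θ = 8° → φ = -19.850°, λ = 149.134°.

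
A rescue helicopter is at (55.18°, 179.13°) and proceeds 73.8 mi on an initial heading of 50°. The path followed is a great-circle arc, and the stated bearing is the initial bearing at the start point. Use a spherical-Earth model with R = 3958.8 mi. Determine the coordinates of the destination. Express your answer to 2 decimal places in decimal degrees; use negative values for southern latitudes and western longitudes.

δ = 73.8/3958.8 = 0.018642 rad (1.0681°).
Start latitude φ₁ = 0.963073 rad; initial bearing θ = 0.872665 rad.
Applying the spherical law of cosines for sides, sin φ₂ = sin φ₁ cos δ + cos φ₁ sin δ cos θ = 0.827649, so φ₂ = 55.86°.
Then Δλ = atan2(0.008154, 0.320368) = 0.025446 rad, from sin θ sin δ cos φ₁ over cos δ − sin φ₁ sin φ₂.
λ₂ = 179.13° + 1.46° = 180.59°, normalized to (−180°, 180°] → -179.41°.

latitude 55.86°, longitude -179.41°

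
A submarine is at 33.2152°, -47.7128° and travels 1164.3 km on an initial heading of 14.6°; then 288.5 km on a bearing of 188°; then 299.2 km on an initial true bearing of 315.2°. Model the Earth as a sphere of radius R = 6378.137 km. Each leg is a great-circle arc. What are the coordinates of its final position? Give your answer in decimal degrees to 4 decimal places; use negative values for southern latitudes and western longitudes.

Apply the spherical direct solution leg by leg, carrying full precision between legs.
Leg 1: from (33.2152°, -47.7128°), δ = 1164.3/6378.137 = 0.182545 rad, θ = 14.6° → φ = 43.2870°, λ = -44.1087°.
Leg 2: from (43.2870°, -44.1087°), δ = 288.5/6378.137 = 0.045233 rad, θ = 188° → φ = 40.7196°, λ = -44.5844°.
Leg 3: from (40.7196°, -44.5844°), δ = 299.2/6378.137 = 0.046910 rad, θ = 315.2° → φ = 42.5987°, λ = -47.1572°.

latitude 42.5987°, longitude -47.1572°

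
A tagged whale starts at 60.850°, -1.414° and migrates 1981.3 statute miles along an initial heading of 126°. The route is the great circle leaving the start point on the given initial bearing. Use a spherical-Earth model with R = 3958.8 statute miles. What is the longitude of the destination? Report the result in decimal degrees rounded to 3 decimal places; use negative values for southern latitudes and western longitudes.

δ = 1981.3/3958.8 = 0.500480 rad (28.6754°).
Converting: φ₁ = 1.062033 rad, θ = 2.199115 rad.
sin φ₂ = sin φ₁ cos δ + cos φ₁ sin δ cos θ = (0.873347)(0.877352) + (0.487098)(0.479847)(-0.587785) = 0.628849
φ₂ = asin(0.628849) = 0.680072 rad = 38.965°.
Δλ = atan2( sin θ sin δ cos φ₁ , cos δ − sin φ₁ sin φ₂ ) = atan2(0.189093, 0.328149) = 0.522768 rad = 29.952°.
λ₂ = -1.414° + 29.952° = 28.538°.

longitude 28.538°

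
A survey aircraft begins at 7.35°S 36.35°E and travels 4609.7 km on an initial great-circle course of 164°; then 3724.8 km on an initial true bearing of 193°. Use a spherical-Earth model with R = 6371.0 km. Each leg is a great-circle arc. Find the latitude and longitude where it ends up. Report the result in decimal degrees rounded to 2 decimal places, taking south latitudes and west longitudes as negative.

Apply the spherical direct solution leg by leg, carrying full precision between legs.
Leg 1: from (-7.35°, 36.35°), δ = 4609.7/6371 = 0.723544 rad, θ = 164° → φ = -46.64°, λ = 51.76°.
Leg 2: from (-46.64°, 51.76°), δ = 3724.8/6371 = 0.584649 rad, θ = 193° → φ = -77.29°, λ = 17.40°.

latitude -77.29°, longitude 17.40°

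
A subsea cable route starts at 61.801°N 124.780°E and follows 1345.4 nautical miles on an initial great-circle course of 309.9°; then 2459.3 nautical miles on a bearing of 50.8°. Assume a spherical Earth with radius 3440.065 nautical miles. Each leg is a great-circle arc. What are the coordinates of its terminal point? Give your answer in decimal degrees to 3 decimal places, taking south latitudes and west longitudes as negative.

latitude 58.704°, longitude 173.956°

Apply the spherical direct solution leg by leg, carrying full precision between legs.
Leg 1: from (61.801°, 124.780°), δ = 1345.4/3440.065 = 0.391097 rad, θ = 309.9° → φ = 68.483°, λ = 71.902°.
Leg 2: from (68.483°, 71.902°), δ = 2459.3/3440.065 = 0.714899 rad, θ = 50.8° → φ = 58.704°, λ = 173.956°.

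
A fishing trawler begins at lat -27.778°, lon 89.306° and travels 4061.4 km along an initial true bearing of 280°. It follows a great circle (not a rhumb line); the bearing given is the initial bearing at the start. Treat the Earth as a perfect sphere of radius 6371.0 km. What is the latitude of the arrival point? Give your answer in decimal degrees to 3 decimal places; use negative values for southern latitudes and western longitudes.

latitude -16.444°

Central angle δ = d/R = 0.637482 rad.
Converting: φ₁ = -0.484818 rad, θ = 4.886922 rad.
Applying the spherical law of cosines for sides, sin φ₂ = sin φ₁ cos δ + cos φ₁ sin δ cos θ = -0.283073, so φ₂ = -16.444°.
Δλ = atan2( sin θ sin δ cos φ₁ , cos δ − sin φ₁ sin φ₂ ) = atan2(-0.518586, 0.671671) = -0.657485 rad = -37.671°.
λ₂ = λ₁ + Δλ = 51.635°.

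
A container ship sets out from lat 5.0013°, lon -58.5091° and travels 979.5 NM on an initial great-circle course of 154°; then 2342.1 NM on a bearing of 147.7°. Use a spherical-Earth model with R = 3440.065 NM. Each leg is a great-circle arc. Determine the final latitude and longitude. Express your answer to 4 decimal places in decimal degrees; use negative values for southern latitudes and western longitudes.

latitude -40.9132°, longitude -24.9056°

Apply the spherical direct solution leg by leg, carrying full precision between legs.
Leg 1: from (5.0013°, -58.5091°), δ = 979.5/3440.065 = 0.284733 rad, θ = 154° → φ = -9.6624°, λ = -51.3335°.
Leg 2: from (-9.6624°, -51.3335°), δ = 2342.1/3440.065 = 0.680830 rad, θ = 147.7° → φ = -40.9132°, λ = -24.9056°.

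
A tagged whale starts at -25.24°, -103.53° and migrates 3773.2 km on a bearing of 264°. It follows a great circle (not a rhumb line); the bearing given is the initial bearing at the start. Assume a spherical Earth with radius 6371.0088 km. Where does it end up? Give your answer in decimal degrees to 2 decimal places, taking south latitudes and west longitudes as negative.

latitude -23.99°, longitude -140.95°

Angular distance δ = d/R = 3773.2 / 6371.0088 = 0.592245 rad.
Start latitude φ₁ = -0.440521 rad; initial bearing θ = 4.607669 rad.
Applying the spherical law of cosines for sides, sin φ₂ = sin φ₁ cos δ + cos φ₁ sin δ cos θ = -0.406568, so φ₂ = -23.99°.
For the longitude increment, Δλ = atan2( sin θ sin δ cos φ₁, cos δ − sin φ₁ sin φ₂ ) = atan2(-0.502165, 0.656324) = -37.42°.
λ₂ = -103.53° + -37.42° = -140.95°.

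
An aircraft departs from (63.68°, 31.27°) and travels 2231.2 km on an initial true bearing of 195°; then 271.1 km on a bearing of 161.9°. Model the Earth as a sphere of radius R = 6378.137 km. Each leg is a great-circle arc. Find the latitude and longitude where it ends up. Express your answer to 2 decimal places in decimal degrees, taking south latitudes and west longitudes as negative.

latitude 41.73°, longitude 25.19°

Apply the spherical direct solution leg by leg, carrying full precision between legs.
Leg 1: from (63.68°, 31.27°), δ = 2231.2/6378.137 = 0.349820 rad, θ = 195° → φ = 44.05°, λ = 24.18°.
Leg 2: from (44.05°, 24.18°), δ = 271.1/6378.137 = 0.042505 rad, θ = 161.9° → φ = 41.73°, λ = 25.19°.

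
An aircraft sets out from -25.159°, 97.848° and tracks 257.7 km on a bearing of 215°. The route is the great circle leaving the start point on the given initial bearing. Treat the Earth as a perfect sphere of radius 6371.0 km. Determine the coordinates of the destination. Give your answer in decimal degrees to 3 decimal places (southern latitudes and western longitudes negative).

latitude -27.050°, longitude 96.356°

δ = 257.7/6371 = 0.040449 rad (2.3176°).
Converting: φ₁ = -0.439107 rad, θ = 3.752458 rad.
Destination latitude: φ₂ = arcsin( sin φ₁ cos δ + cos φ₁ sin δ cos θ ) = arcsin(-0.454766) = -27.050°.
For the longitude increment, Δλ = atan2( sin θ sin δ cos φ₁, cos δ − sin φ₁ sin φ₂ ) = atan2(-0.020994, 0.805847) = -1.492°.
λ₂ = 97.848° + -1.492° = 96.356°.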